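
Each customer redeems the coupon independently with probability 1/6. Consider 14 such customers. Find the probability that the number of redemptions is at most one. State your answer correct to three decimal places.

X ~ Binomial(14, 0.166667); P(X ≤ 1) = Σ C(14,k) p^k (1−p)^(14−k) over k:
  k=0: C(14,0)·0.166667^0·0.833333^14 = 0.07789
  k=1: C(14,1)·0.166667^1·0.833333^13 = 0.21808
Total = 0.29597

0.296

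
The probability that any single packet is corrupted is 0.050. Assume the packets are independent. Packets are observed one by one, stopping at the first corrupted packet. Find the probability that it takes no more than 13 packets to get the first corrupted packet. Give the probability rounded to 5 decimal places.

0.48666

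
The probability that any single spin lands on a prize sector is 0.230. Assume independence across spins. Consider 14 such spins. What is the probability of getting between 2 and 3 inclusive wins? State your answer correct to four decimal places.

0.4590

X ~ Binomial(14, 0.23); P(2 ≤ X ≤ 3) = Σ C(14,k) p^k (1−p)^(14−k) over k:
  k=2: C(14,2)·0.23^2·0.77^12 = 0.209115
  k=3: C(14,3)·0.23^3·0.77^11 = 0.249852
Total = 0.458967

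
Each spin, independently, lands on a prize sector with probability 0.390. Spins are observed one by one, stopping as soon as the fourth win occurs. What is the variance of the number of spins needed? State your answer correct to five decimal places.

Y = total spins until the fourth success; negative binomial with r=4, p=0.39.
Var(Y) = r(1−p)/p² = 4·0.61 / 0.39² = 16.0420776

16.04208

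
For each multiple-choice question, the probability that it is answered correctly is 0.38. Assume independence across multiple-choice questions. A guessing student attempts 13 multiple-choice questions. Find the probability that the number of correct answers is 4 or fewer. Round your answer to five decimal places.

0.41008

X ~ Binomial(13, 0.38); P(X ≤ 4) = Σ C(13,k) p^k (1−p)^(13−k) over k:
  k=0: C(13,0)·0.38^0·0.62^13 = 0.0020003
  k=1: C(13,1)·0.38^1·0.62^12 = 0.0159378
  k=2: C(13,2)·0.38^2·0.62^11 = 0.0586098
  k=3: C(13,3)·0.38^3·0.62^10 = 0.1317145
  k=4: C(13,4)·0.38^4·0.62^9 = 0.2018207
Total = 0.4100831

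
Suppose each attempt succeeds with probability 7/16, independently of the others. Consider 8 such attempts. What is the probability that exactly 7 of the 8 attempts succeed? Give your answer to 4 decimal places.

X ~ Binomial(n=8, p=0.4375).
P(X=7) = C(8,7) · p^7 · (1−p)^1
= 8 · 0.0030679 · 0.5625 = 0.013806

0.0138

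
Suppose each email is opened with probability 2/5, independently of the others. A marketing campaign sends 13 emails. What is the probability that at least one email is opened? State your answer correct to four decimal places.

0.9987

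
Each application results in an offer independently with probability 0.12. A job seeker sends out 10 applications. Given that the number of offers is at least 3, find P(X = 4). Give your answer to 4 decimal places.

X ~ Binomial(10, 0.12). Want P(X=4 | X≥3) = P(X=4) / P(X≥3).
P(X=4) = C(10,4)·0.12^4·0.88^6 = 0.020223
P(X≥3) = 1 − 0.278501 − 0.379774 − 0.233043 = 0.108682
Ratio = 0.020223 / 0.108682 = 0.186073

0.1861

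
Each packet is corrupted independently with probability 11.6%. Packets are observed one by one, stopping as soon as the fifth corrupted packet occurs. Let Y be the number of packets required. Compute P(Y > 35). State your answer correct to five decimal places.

Needing more than 35 packets ⇔ fewer than 5 successes in the first 35. With X ~ Binomial(35, 0.116), P(Y > 35) = P(X ≤ 4).
  k=0: C(35,0)·0.116^0·0.884^35 = 0.0133607
  k=1: C(35,1)·0.116^1·0.884^34 = 0.0613625
  k=2: C(35,2)·0.116^2·0.884^33 = 0.1368856
  k=3: C(35,3)·0.116^3·0.884^32 = 0.1975860
  k=4: C(35,4)·0.116^4·0.884^31 = 0.2074206
P(X ≤ 4) = 0.6166153

0.61662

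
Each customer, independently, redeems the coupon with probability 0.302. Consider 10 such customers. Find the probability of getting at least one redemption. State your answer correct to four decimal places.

0.9725

P(at least one) = 1 − P(none) = 1 − (1 − 0.302)^10
= 1 − 0.027451 = 0.972549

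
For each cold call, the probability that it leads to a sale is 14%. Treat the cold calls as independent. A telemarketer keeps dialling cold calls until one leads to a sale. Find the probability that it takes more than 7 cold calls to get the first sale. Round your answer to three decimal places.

0.348

Y = number of cold calls to the first success; geometric, p = 0.14.
P(Y > 7) = P(first 7 all fail) = (1−p)^7 = 0.34793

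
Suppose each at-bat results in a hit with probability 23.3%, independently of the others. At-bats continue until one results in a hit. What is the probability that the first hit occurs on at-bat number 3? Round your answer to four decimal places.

Geometric (trials to first success), p = 0.233.
P(Y = 3) = (1−p)^2 · p = 0.58829 · 0.233 = 0.137071

0.1371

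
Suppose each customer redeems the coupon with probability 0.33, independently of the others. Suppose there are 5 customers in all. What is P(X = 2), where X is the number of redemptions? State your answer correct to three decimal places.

X ~ Binomial(n=5, p=0.33).
P(X=2) = C(5,2) · p^2 · (1−p)^3
= 10 · 0.1089 · 0.30076 = 0.32753

0.328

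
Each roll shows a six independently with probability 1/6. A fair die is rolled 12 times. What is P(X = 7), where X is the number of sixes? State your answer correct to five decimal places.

0.00114

X ~ Binomial(n=12, p=0.166667).
P(X=7) = C(12,7) · p^7 · (1−p)^5
= 792 · 3.5722e-06 · 0.40188 = 0.0011370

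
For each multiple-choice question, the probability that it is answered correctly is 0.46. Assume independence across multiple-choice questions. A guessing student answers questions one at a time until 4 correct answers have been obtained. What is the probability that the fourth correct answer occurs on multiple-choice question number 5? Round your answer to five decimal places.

Y = trial on which the fourth success occurs; negative binomial, r=4, p=0.46.
P(Y=5) = C(4,3) · p^4 · (1−p)^1
= 4 · 0.044775 · 0.54 = 0.0967130

0.09671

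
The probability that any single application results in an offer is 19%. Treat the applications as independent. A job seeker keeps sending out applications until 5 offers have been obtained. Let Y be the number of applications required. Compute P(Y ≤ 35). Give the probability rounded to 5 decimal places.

Finishing within 35 applications ⇔ at least 5 successes in the first 35. With X ~ Binomial(35, 0.19), P(Y ≤ 35) = 1 − P(X ≤ 4).
  k=0: C(35,0)·0.19^0·0.81^35 = 0.0006266
  k=1: C(35,1)·0.19^1·0.81^34 = 0.0051441
  k=2: C(35,2)·0.19^2·0.81^33 = 0.0205130
  k=3: C(35,3)·0.19^3·0.81^32 = 0.0529287
  k=4: C(35,4)·0.19^4·0.81^31 = 0.0993230
1 − 0.1785354 = 0.8214646

0.82146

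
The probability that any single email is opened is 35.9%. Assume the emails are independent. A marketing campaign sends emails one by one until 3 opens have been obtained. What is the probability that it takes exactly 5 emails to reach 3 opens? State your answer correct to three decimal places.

Y = trial on which the third success occurs; negative binomial, r=3, p=0.359.
P(Y=5) = C(4,2) · p^3 · (1−p)^2
= 6 · 0.046268 · 0.41088 = 0.11406

0.114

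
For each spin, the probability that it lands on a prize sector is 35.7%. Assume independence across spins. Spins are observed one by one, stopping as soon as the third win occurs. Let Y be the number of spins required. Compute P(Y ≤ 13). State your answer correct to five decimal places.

0.89638

Finishing within 13 spins ⇔ at least 3 successes in the first 13. With X ~ Binomial(13, 0.357), P(Y ≤ 13) = 1 − P(X ≤ 2).
  k=0: C(13,0)·0.357^0·0.643^13 = 0.0032118
  k=1: C(13,1)·0.357^1·0.643^12 = 0.0231816
  k=2: C(13,2)·0.357^2·0.643^11 = 0.0772239
1 − 0.1036172 = 0.8963828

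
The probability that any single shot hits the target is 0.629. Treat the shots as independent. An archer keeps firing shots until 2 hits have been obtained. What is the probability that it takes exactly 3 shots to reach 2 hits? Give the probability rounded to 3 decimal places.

0.294

Y = trial on which the second success occurs; negative binomial, r=2, p=0.629.
P(Y=3) = C(2,1) · p^2 · (1−p)^1
= 2 · 0.39564 · 0.371 = 0.29357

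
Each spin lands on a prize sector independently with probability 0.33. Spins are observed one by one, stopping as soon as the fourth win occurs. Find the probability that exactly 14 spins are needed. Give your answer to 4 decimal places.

Y = trial on which the fourth success occurs; negative binomial, r=4, p=0.33.
P(Y=14) = C(13,3) · p^4 · (1−p)^10
= 286 · 0.011859 · 0.018228 = 0.061826

0.0618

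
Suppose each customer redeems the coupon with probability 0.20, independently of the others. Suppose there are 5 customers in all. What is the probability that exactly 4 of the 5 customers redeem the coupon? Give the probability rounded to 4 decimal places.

X ~ Binomial(n=5, p=0.20).
P(X=4) = C(5,4) · p^4 · (1−p)^1
= 5 · 0.0016 · 0.8 = 0.006400

0.0064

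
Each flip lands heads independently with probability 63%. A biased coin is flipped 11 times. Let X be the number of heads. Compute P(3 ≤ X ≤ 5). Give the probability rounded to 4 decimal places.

0.1815

X ~ Binomial(11, 0.63); P(3 ≤ X ≤ 5) = Σ C(11,k) p^k (1−p)^(11−k) over k:
  k=3: C(11,3)·0.63^3·0.37^8 = 0.014492
  k=4: C(11,4)·0.63^4·0.37^7 = 0.049350
  k=5: C(11,5)·0.63^5·0.37^6 = 0.117640
Total = 0.181482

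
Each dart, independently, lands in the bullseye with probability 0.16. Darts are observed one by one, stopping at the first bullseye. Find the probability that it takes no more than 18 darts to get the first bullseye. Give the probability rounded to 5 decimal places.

0.95665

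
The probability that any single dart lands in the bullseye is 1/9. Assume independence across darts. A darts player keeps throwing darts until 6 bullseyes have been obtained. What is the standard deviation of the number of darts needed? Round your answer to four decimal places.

20.7846

Y = total darts until the sixth success; negative binomial with r=6, p=0.111111.
SD(Y) = √[r(1−p)/p²] = √(432.000000) = 20.784610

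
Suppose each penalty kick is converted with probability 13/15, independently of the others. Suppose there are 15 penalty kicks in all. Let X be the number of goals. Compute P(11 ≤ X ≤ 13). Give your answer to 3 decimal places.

X ~ Binomial(15, 0.866667); P(11 ≤ X ≤ 13) = Σ C(15,k) p^k (1−p)^(15−k) over k:
  k=11: C(15,11)·0.866667^11·0.133333^4 = 0.08938
  k=12: C(15,12)·0.866667^12·0.133333^3 = 0.19367
  k=13: C(15,13)·0.866667^13·0.133333^2 = 0.29050
Total = 0.57355

0.574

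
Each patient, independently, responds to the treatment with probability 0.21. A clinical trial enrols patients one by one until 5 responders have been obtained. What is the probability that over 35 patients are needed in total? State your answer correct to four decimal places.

Needing more than 35 patients ⇔ fewer than 5 successes in the first 35. With X ~ Binomial(35, 0.21), P(Y > 35) = P(X ≤ 4).
  k=0: C(35,0)·0.21^0·0.79^35 = 0.000261
  k=1: C(35,1)·0.21^1·0.79^34 = 0.002430
  k=2: C(35,2)·0.21^2·0.79^33 = 0.010981
  k=3: C(35,3)·0.21^3·0.79^32 = 0.032110
  k=4: C(35,4)·0.21^4·0.79^31 = 0.068284
P(X ≤ 4) = 0.114066

0.1141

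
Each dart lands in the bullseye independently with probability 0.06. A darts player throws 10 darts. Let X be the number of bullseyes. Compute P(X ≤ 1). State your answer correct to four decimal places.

X ~ Binomial(10, 0.06); P(X ≤ 1) = Σ C(10,k) p^k (1−p)^(10−k) over k:
  k=0: C(10,0)·0.06^0·0.94^10 = 0.538615
  k=1: C(10,1)·0.06^1·0.94^9 = 0.343797
Total = 0.882412

0.8824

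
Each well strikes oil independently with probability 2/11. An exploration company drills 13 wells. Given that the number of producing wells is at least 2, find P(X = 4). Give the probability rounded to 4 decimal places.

X ~ Binomial(13, 0.181818). Want P(X=4 | X≥2) = P(X=4) / P(X≥2).
P(X=4) = C(13,4)·0.181818^4·0.818182^9 = 0.128382
P(X≥2) = 1 − 0.073629 − 0.212705 = 0.713666
Ratio = 0.128382 / 0.713666 = 0.179891

0.1799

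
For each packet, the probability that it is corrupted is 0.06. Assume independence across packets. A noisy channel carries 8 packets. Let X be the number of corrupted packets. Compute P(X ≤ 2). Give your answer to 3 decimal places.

X ~ Binomial(8, 0.06); P(X ≤ 2) = Σ C(8,k) p^k (1−p)^(8−k) over k:
  k=0: C(8,0)·0.06^0·0.94^8 = 0.60957
  k=1: C(8,1)·0.06^1·0.94^7 = 0.31127
  k=2: C(8,2)·0.06^2·0.94^6 = 0.06954
Total = 0.99038

0.990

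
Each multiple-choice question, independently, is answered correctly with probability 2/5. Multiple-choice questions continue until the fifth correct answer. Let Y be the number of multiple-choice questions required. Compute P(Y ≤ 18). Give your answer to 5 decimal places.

0.90583

Finishing within 18 multiple-choice questions ⇔ at least 5 successes in the first 18. With X ~ Binomial(18, 0.40), P(Y ≤ 18) = 1 − P(X ≤ 4).
  k=0: C(18,0)·0.40^0·0.60^18 = 0.0001016
  k=1: C(18,1)·0.40^1·0.60^17 = 0.0012187
  k=2: C(18,2)·0.40^2·0.60^16 = 0.0069061
  k=3: C(18,3)·0.40^3·0.60^15 = 0.0245549
  k=4: C(18,4)·0.40^4·0.60^14 = 0.0613874
1 − 0.0941686 = 0.9058314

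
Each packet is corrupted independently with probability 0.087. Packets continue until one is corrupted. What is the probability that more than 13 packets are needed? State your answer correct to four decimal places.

0.3063

Y = number of packets to the first success; geometric, p = 0.087.
P(Y > 13) = P(first 13 all fail) = (1−p)^13 = 0.306281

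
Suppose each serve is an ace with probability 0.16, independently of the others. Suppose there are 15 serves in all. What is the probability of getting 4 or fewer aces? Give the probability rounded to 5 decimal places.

0.92221

X ~ Binomial(15, 0.16); P(X ≤ 4) = Σ C(15,k) p^k (1−p)^(15−k) over k:
  k=0: C(15,0)·0.16^0·0.84^15 = 0.0731458
  k=1: C(15,1)·0.16^1·0.84^14 = 0.2089880
  k=2: C(15,2)·0.16^2·0.84^13 = 0.2786506
  k=3: C(15,3)·0.16^3·0.84^12 = 0.2299973
  k=4: C(15,4)·0.16^4·0.84^11 = 0.1314270
Total = 0.9222087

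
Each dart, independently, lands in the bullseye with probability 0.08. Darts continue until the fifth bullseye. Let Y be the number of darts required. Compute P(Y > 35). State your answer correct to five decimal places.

0.85570

Needing more than 35 darts ⇔ fewer than 5 successes in the first 35. With X ~ Binomial(35, 0.08), P(Y > 35) = P(X ≤ 4).
  k=0: C(35,0)·0.08^0·0.92^35 = 0.0540224
  k=1: C(35,1)·0.08^1·0.92^34 = 0.1644160
  k=2: C(35,2)·0.08^2·0.92^33 = 0.2430498
  k=3: C(35,3)·0.08^3·0.92^32 = 0.2324824
  k=4: C(35,4)·0.08^4·0.92^31 = 0.1617269
P(X ≤ 4) = 0.8556975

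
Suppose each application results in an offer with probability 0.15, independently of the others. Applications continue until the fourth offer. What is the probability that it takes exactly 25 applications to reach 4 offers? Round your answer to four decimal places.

0.0338

Y = trial on which the fourth success occurs; negative binomial, r=4, p=0.15.
P(Y=25) = C(24,3) · p^4 · (1−p)^21
= 2024 · 0.00050625 · 0.032946 = 0.033758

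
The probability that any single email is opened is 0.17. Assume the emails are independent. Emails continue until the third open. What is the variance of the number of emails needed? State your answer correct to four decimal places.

Y = total emails until the third success; negative binomial with r=3, p=0.17.
Var(Y) = r(1−p)/p² = 3·0.83 / 0.17² = 86.159170

86.1592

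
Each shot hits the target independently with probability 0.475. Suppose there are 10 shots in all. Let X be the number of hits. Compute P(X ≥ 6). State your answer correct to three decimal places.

0.317

X ~ Binomial(10, 0.475); P(X ≥ 6) = Σ C(10,k) p^k (1−p)^(10−k) over k:
  k=6: C(10,6)·0.475^6·0.525^4 = 0.18324
  k=7: C(10,7)·0.475^7·0.525^3 = 0.09474
  k=8: C(10,8)·0.475^8·0.525^2 = 0.03214
  k=9: C(10,9)·0.475^9·0.525^1 = 0.00646
  k=10: C(10,10)·0.475^10·0.525^0 = 0.00058
Total = 0.31716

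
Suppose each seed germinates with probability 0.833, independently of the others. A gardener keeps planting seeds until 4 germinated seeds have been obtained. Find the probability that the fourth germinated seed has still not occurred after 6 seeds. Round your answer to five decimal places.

0.06261

Needing more than 6 seeds ⇔ fewer than 4 successes in the first 6. With X ~ Binomial(6, 0.833), P(Y > 6) = P(X ≤ 3).
  k=0: C(6,0)·0.833^0·0.167^6 = 0.0000217
  k=1: C(6,1)·0.833^1·0.167^5 = 0.0006492
  k=2: C(6,2)·0.833^2·0.167^4 = 0.0080956
  k=3: C(6,3)·0.833^3·0.167^3 = 0.0538412
P(X ≤ 3) = 0.0626076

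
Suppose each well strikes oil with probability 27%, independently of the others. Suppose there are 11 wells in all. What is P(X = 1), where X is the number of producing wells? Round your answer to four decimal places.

0.1276

X ~ Binomial(n=11, p=0.27).
P(X=1) = C(11,1) · p^1 · (1−p)^10
= 11 · 0.27 · 0.042976 = 0.127639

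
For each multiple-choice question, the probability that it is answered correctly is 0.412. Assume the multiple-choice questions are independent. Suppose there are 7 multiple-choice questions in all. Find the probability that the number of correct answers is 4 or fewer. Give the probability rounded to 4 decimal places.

X ~ Binomial(7, 0.412); P(X ≤ 4) = Σ C(7,k) p^k (1−p)^(7−k) over k:
  k=0: C(7,0)·0.412^0·0.588^7 = 0.024302
  k=1: C(7,1)·0.412^1·0.588^6 = 0.119195
  k=2: C(7,2)·0.412^2·0.588^5 = 0.250553
  k=3: C(7,3)·0.412^3·0.588^4 = 0.292596
  k=4: C(7,4)·0.412^4·0.588^3 = 0.205017
Total = 0.891664

0.8917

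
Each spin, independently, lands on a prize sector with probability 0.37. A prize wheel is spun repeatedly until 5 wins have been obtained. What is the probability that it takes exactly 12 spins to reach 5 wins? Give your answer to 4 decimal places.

0.0901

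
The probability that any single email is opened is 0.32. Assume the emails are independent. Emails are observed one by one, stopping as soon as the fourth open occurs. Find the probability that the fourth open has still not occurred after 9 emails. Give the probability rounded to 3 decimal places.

0.683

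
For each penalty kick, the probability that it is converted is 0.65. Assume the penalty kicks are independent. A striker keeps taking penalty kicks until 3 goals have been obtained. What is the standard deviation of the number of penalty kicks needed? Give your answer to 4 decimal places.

1.5765

Y = total penalty kicks until the third success; negative binomial with r=3, p=0.65.
SD(Y) = √[r(1−p)/p²] = √(2.485207) = 1.576454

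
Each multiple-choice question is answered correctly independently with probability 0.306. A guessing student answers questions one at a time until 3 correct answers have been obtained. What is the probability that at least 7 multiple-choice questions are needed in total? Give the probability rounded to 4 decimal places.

Needing more than 6 multiple-choice questions ⇔ fewer than 3 successes in the first 6. With X ~ Binomial(6, 0.306), P(Y > 6) = P(X ≤ 2).
  k=0: C(6,0)·0.306^0·0.694^6 = 0.111727
  k=1: C(6,1)·0.306^1·0.694^5 = 0.295577
  k=2: C(6,2)·0.306^2·0.694^4 = 0.325816
P(X ≤ 2) = 0.733119

0.7331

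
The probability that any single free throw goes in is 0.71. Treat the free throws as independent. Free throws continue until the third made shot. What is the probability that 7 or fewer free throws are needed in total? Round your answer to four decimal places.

Finishing within 7 free throws ⇔ at least 3 successes in the first 7. With X ~ Binomial(7, 0.71), P(Y ≤ 7) = 1 − P(X ≤ 2).
  k=0: C(7,0)·0.71^0·0.29^7 = 0.000172
  k=1: C(7,1)·0.71^1·0.29^6 = 0.002956
  k=2: C(7,2)·0.71^2·0.29^5 = 0.021713
1 − 0.024842 = 0.975158

0.9752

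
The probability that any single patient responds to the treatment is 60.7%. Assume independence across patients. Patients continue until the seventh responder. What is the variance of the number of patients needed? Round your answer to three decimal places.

7.466

Y = total patients until the seventh success; negative binomial with r=7, p=0.607.
Var(Y) = r(1−p)/p² = 7·0.393 / 0.607² = 7.46643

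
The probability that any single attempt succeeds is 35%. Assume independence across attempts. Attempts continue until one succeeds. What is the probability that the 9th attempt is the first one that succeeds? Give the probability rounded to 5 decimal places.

0.01115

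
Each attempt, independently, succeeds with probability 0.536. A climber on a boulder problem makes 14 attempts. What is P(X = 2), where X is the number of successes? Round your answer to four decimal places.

X ~ Binomial(n=14, p=0.536).
P(X=2) = C(14,2) · p^2 · (1−p)^12
= 91 · 0.2873 · 9.959e-05 = 0.002604

0.0026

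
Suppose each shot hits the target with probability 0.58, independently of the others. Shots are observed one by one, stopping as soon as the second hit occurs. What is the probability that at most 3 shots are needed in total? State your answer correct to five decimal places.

0.61898

Finishing within 3 shots ⇔ at least 2 successes in the first 3. With X ~ Binomial(3, 0.58), P(Y ≤ 3) = 1 − P(X ≤ 1).
  k=0: C(3,0)·0.58^0·0.42^3 = 0.0740880
  k=1: C(3,1)·0.58^1·0.42^2 = 0.3069360
1 − 0.3810240 = 0.6189760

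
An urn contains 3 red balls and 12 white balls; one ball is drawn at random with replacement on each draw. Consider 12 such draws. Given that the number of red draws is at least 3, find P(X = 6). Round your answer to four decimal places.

0.0351

X ~ Binomial(12, 0.20). Want P(X=6 | X≥3) = P(X=6) / P(X≥3).
P(X=6) = C(12,6)·0.20^6·0.80^6 = 0.015502
P(X≥3) = 1 − 0.068719 − 0.206158 − 0.283468 = 0.441654
Ratio = 0.015502 / 0.441654 = 0.035100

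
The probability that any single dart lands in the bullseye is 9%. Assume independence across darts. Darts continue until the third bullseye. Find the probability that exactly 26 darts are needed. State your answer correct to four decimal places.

0.0250

Y = trial on which the third success occurs; negative binomial, r=3, p=0.09.
P(Y=26) = C(25,2) · p^3 · (1−p)^23
= 300 · 0.000729 · 0.11428 = 0.024992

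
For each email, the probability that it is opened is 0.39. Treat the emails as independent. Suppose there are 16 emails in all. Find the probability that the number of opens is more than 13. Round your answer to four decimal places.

X ~ Binomial(16, 0.39); P(X ≥ 14) = Σ C(16,k) p^k (1−p)^(16−k) over k:
  k=14: C(16,14)·0.39^14·0.61^2 = 0.000084
  k=15: C(16,15)·0.39^15·0.61^1 = 0.000007
  k=16: C(16,16)·0.39^16·0.61^0 = 0.000000
Total = 0.000092

0.0001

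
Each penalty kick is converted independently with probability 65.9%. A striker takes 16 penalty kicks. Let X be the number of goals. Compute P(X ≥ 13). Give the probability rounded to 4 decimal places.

0.1506

X ~ Binomial(16, 0.659); P(X ≥ 13) = Σ C(16,k) p^k (1−p)^(16−k) over k:
  k=13: C(16,13)·0.659^13·0.341^3 = 0.098166
  k=14: C(16,14)·0.659^14·0.341^2 = 0.040652
  k=15: C(16,15)·0.659^15·0.341^1 = 0.010475
  k=16: C(16,16)·0.659^16·0.341^0 = 0.001265
Total = 0.150559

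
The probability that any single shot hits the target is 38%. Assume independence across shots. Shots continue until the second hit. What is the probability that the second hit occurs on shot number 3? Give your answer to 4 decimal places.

0.1791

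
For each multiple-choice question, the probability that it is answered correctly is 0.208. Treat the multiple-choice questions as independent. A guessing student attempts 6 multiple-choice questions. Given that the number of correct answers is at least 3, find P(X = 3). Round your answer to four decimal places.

0.8206

X ~ Binomial(6, 0.208). Want P(X=3 | X≥3) = P(X=3) / P(X≥3).
P(X=3) = C(6,3)·0.208^3·0.792^3 = 0.089412
P(X≥3) = 1 − 0.246803 − 0.388902 − 0.255340 = 0.108954
Ratio = 0.089412 / 0.108954 = 0.820636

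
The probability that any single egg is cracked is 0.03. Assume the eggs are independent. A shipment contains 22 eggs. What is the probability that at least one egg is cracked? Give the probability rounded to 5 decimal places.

0.48834

P(at least one) = 1 − P(none) = 1 − (1 − 0.03)^22
= 1 − 0.5116561 = 0.4883439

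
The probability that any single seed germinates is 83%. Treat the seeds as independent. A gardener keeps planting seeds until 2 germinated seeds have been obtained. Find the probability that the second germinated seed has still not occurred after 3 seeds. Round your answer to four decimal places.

Needing more than 3 seeds ⇔ fewer than 2 successes in the first 3. With X ~ Binomial(3, 0.83), P(Y > 3) = P(X ≤ 1).
  k=0: C(3,0)·0.83^0·0.17^3 = 0.004913
  k=1: C(3,1)·0.83^1·0.17^2 = 0.071961
P(X ≤ 1) = 0.076874

0.0769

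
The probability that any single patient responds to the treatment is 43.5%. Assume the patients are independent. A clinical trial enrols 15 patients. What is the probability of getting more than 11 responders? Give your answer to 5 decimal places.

0.00451

X ~ Binomial(15, 0.435); P(X ≥ 12) = Σ C(15,k) p^k (1−p)^(15−k) over k:
  k=12: C(15,12)·0.435^12·0.565^3 = 0.0037673
  k=13: C(15,13)·0.435^13·0.565^2 = 0.0006693
  k=14: C(15,14)·0.435^14·0.565^1 = 0.0000736
  k=15: C(15,15)·0.435^15·0.565^0 = 0.0000038
Total = 0.0045140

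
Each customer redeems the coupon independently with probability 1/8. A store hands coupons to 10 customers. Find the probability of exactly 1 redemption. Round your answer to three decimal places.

0.376

X ~ Binomial(n=10, p=0.125).
P(X=1) = C(10,1) · p^1 · (1−p)^9
= 10 · 0.125 · 0.30066 = 0.37582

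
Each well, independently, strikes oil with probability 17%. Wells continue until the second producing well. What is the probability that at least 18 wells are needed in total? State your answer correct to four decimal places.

0.1887

Needing more than 17 wells ⇔ fewer than 2 successes in the first 17. With X ~ Binomial(17, 0.17), P(Y > 17) = P(X ≤ 1).
  k=0: C(17,0)·0.17^0·0.83^17 = 0.042104
  k=1: C(17,1)·0.17^1·0.83^16 = 0.146605
P(X ≤ 1) = 0.188709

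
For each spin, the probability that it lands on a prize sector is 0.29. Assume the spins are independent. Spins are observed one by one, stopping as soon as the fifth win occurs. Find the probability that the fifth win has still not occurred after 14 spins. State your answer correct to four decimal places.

0.6168

Needing more than 14 spins ⇔ fewer than 5 successes in the first 14. With X ~ Binomial(14, 0.29), P(Y > 14) = P(X ≤ 4).
  k=0: C(14,0)·0.29^0·0.71^14 = 0.008272
  k=1: C(14,1)·0.29^1·0.71^13 = 0.047303
  k=2: C(14,2)·0.29^2·0.71^12 = 0.125585
  k=3: C(14,3)·0.29^3·0.71^11 = 0.205181
  k=4: C(14,4)·0.29^4·0.71^10 = 0.230467
P(X ≤ 4) = 0.616808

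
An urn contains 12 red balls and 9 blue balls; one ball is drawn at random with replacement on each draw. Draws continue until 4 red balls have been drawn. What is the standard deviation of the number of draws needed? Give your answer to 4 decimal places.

Y = total draws until the fourth success; negative binomial with r=4, p=0.571429.
SD(Y) = √[r(1−p)/p²] = √(5.250000) = 2.291288

2.2913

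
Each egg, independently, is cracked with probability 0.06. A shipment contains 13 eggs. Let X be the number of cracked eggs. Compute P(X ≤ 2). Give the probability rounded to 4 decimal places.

0.9608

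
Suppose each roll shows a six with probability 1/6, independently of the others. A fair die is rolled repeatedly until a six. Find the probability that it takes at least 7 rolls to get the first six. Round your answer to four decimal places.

Y = number of rolls to the first success; geometric, p = 0.166667.
P(Y > 6) = P(first 6 all fail) = (1−p)^6 = 0.334898

0.3349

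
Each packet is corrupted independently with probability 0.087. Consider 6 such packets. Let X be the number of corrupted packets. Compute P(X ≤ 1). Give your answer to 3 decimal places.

X ~ Binomial(6, 0.087); P(X ≤ 1) = Σ C(6,k) p^k (1−p)^(6−k) over k:
  k=0: C(6,0)·0.087^0·0.913^6 = 0.57919
  k=1: C(6,1)·0.087^1·0.913^5 = 0.33115
Total = 0.91034

0.910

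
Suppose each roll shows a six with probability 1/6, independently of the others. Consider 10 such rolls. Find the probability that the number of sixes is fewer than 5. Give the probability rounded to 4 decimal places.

X ~ Binomial(10, 0.166667); P(X ≤ 4) = Σ C(10,k) p^k (1−p)^(10−k) over k:
  k=0: C(10,0)·0.166667^0·0.833333^10 = 0.161506
  k=1: C(10,1)·0.166667^1·0.833333^9 = 0.323011
  k=2: C(10,2)·0.166667^2·0.833333^8 = 0.290710
  k=3: C(10,3)·0.166667^3·0.833333^7 = 0.155045
  k=4: C(10,4)·0.166667^4·0.833333^6 = 0.054266
Total = 0.984538

0.9845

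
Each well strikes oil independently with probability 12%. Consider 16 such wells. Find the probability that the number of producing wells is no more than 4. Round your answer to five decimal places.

X ~ Binomial(16, 0.12); P(X ≤ 4) = Σ C(16,k) p^k (1−p)^(16−k) over k:
  k=0: C(16,0)·0.12^0·0.88^16 = 0.1293370
  k=1: C(16,1)·0.12^1·0.88^15 = 0.2821898
  k=2: C(16,2)·0.12^2·0.88^14 = 0.2886032
  k=3: C(16,3)·0.12^3·0.88^13 = 0.1836566
  k=4: C(16,4)·0.12^4·0.88^12 = 0.0813933
Total = 0.9651798

0.96518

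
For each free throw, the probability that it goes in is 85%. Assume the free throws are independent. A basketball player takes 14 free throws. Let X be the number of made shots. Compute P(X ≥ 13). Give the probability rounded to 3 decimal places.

X ~ Binomial(14, 0.85); P(X ≥ 13) = Σ C(14,k) p^k (1−p)^(14−k) over k:
  k=13: C(14,13)·0.85^13·0.15^1 = 0.25390
  k=14: C(14,14)·0.85^14·0.15^0 = 0.10277
Total = 0.35667

0.357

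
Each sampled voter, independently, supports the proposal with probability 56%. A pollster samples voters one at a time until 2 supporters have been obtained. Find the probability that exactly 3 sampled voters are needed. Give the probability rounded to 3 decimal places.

0.276

Y = trial on which the second success occurs; negative binomial, r=2, p=0.56.
P(Y=3) = C(2,1) · p^2 · (1−p)^1
= 2 · 0.3136 · 0.44 = 0.27597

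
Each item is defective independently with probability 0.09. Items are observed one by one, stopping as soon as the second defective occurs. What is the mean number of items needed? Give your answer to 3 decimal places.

22.222

Y = total items until the second success; negative binomial with r=2, p=0.09.
E[Y] = r / p = 2 / 0.09 = 22.22222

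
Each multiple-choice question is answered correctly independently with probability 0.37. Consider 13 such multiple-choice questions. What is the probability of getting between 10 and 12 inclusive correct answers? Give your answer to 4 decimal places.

0.0040

X ~ Binomial(13, 0.37); P(10 ≤ X ≤ 12) = Σ C(13,k) p^k (1−p)^(13−k) over k:
  k=10: C(13,10)·0.37^10·0.63^3 = 0.003439
  k=11: C(13,11)·0.37^11·0.63^2 = 0.000551
  k=12: C(13,12)·0.37^12·0.63^1 = 0.000054
Total = 0.004043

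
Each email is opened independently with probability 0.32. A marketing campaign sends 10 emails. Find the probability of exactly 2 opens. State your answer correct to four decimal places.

X ~ Binomial(n=10, p=0.32).
P(X=2) = C(10,2) · p^2 · (1−p)^8
= 45 · 0.1024 · 0.045716 = 0.210661

0.2107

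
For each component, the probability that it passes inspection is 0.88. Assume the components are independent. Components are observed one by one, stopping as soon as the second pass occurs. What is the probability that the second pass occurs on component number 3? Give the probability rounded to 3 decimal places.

Y = trial on which the second success occurs; negative binomial, r=2, p=0.88.
P(Y=3) = C(2,1) · p^2 · (1−p)^1
= 2 · 0.7744 · 0.12 = 0.18586

0.186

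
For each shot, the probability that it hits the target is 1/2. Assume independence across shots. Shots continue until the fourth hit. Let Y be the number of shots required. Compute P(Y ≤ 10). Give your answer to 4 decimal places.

Finishing within 10 shots ⇔ at least 4 successes in the first 10. With X ~ Binomial(10, 0.50), P(Y ≤ 10) = 1 − P(X ≤ 3).
  k=0: C(10,0)·0.50^0·0.50^10 = 0.000977
  k=1: C(10,1)·0.50^1·0.50^9 = 0.009766
  k=2: C(10,2)·0.50^2·0.50^8 = 0.043945
  k=3: C(10,3)·0.50^3·0.50^7 = 0.117188
1 − 0.171875 = 0.828125

0.8281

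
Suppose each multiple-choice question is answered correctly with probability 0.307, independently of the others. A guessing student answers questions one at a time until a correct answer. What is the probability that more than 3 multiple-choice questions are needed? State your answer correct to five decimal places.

0.33281

Y = number of multiple-choice questions to the first success; geometric, p = 0.307.
P(Y > 3) = P(first 3 all fail) = (1−p)^3 = 0.3328126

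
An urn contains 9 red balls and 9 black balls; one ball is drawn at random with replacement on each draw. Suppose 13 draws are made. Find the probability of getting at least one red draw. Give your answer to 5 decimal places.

P(at least one) = 1 − P(none) = 1 − (1 − 0.50)^13
= 1 − 0.0001221 = 0.9998779

0.99988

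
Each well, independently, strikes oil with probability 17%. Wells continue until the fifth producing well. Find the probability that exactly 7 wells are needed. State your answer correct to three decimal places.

0.001

Y = trial on which the fifth success occurs; negative binomial, r=5, p=0.17.
P(Y=7) = C(6,4) · p^5 · (1−p)^2
= 15 · 0.00014199 · 0.6889 = 0.00147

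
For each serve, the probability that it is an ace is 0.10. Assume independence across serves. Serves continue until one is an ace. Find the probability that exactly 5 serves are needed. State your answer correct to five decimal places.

0.06561

Geometric (trials to first success), p = 0.10.
P(Y = 5) = (1−p)^4 · p = 0.6561 · 0.10 = 0.0656100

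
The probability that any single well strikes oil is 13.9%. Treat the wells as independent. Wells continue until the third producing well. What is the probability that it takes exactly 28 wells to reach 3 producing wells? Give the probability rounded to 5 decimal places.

0.02236

Y = trial on which the third success occurs; negative binomial, r=3, p=0.139.
P(Y=28) = C(27,2) · p^3 · (1−p)^25
= 351 · 0.0026856 · 0.023718 = 0.0223579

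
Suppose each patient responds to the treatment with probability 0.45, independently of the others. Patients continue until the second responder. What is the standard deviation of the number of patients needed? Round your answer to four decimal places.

2.3307

Y = total patients until the second success; negative binomial with r=2, p=0.45.
SD(Y) = √[r(1−p)/p²] = √(5.432099) = 2.330686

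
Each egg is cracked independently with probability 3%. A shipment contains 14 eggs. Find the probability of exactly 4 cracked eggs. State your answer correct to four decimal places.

0.0006

X ~ Binomial(n=14, p=0.03).
P(X=4) = C(14,4) · p^4 · (1−p)^10
= 1001 · 8.1e-07 · 0.73742 = 0.000598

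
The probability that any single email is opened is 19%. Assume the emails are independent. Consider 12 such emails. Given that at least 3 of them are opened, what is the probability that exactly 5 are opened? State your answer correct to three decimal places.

X ~ Binomial(12, 0.19). Want P(X=5 | X≥3) = P(X=5) / P(X≥3).
P(X=5) = C(12,5)·0.19^5·0.81^7 = 0.04486
P(X≥3) = 1 − 0.07977 − 0.22453 − 0.28967 = 0.40604
Ratio = 0.04486 / 0.40604 = 0.11049

0.110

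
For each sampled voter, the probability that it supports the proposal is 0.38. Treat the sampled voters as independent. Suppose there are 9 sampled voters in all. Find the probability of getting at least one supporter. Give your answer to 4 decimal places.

0.9865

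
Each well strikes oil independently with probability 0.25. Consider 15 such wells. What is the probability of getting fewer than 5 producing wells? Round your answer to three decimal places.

X ~ Binomial(15, 0.25); P(X ≤ 4) = Σ C(15,k) p^k (1−p)^(15−k) over k:
  k=0: C(15,0)·0.25^0·0.75^15 = 0.01336
  k=1: C(15,1)·0.25^1·0.75^14 = 0.06682
  k=2: C(15,2)·0.25^2·0.75^13 = 0.15591
  k=3: C(15,3)·0.25^3·0.75^12 = 0.22520
  k=4: C(15,4)·0.25^4·0.75^11 = 0.22520
Total = 0.68649

0.686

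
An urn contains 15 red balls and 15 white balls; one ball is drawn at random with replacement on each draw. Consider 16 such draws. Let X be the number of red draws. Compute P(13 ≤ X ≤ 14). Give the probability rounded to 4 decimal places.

0.0104

X ~ Binomial(16, 0.50); P(13 ≤ X ≤ 14) = Σ C(16,k) p^k (1−p)^(16−k) over k:
  k=13: C(16,13)·0.50^13·0.50^3 = 0.008545
  k=14: C(16,14)·0.50^14·0.50^2 = 0.001831
Total = 0.010376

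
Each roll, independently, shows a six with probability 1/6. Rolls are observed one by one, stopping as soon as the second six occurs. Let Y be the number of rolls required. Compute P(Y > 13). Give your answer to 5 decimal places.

Needing more than 13 rolls ⇔ fewer than 2 successes in the first 13. With X ~ Binomial(13, 0.166667), P(Y > 13) = P(X ≤ 1).
  k=0: C(13,0)·0.166667^0·0.833333^13 = 0.0934639
  k=1: C(13,1)·0.166667^1·0.833333^12 = 0.2430061
P(X ≤ 1) = 0.3364700

0.33647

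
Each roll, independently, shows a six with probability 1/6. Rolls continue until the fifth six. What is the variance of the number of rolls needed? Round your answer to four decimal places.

Y = total rolls until the fifth success; negative binomial with r=5, p=0.166667.
Var(Y) = r(1−p)/p² = 5·0.833333 / 0.166667² = 150.000000

150.0000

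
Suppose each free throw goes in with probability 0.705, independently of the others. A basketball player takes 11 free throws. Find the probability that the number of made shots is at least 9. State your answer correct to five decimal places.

X ~ Binomial(11, 0.705); P(X ≥ 9) = Σ C(11,k) p^k (1−p)^(11−k) over k:
  k=9: C(11,9)·0.705^9·0.295^2 = 0.2059249
  k=10: C(11,10)·0.705^10·0.295^1 = 0.0984251
  k=11: C(11,11)·0.705^11·0.295^0 = 0.0213836
Total = 0.3257335

0.32573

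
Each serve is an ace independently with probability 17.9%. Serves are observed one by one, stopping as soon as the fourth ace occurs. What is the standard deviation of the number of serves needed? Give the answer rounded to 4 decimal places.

Y = total serves until the fourth success; negative binomial with r=4, p=0.179.
SD(Y) = √[r(1−p)/p²] = √(102.493680) = 10.123916

10.1239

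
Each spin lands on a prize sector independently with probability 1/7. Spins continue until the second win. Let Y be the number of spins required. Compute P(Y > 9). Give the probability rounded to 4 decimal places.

0.6243

Needing more than 9 spins ⇔ fewer than 2 successes in the first 9. With X ~ Binomial(9, 0.142857), P(Y > 9) = P(X ≤ 1).
  k=0: C(9,0)·0.142857^0·0.857143^9 = 0.249735
  k=1: C(9,1)·0.142857^1·0.857143^8 = 0.374602
P(X ≤ 1) = 0.624337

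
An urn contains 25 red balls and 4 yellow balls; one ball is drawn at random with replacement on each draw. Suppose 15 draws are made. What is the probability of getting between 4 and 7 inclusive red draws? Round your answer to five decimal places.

X ~ Binomial(15, 0.862069); P(4 ≤ X ≤ 7) = Σ C(15,k) p^k (1−p)^(15−k) over k:
  k=4: C(15,4)·0.862069^4·0.137931^11 = 0.0000003
  k=5: C(15,5)·0.862069^5·0.137931^10 = 0.0000036
  k=6: C(15,6)·0.862069^6·0.137931^9 = 0.0000371
  k=7: C(15,7)·0.862069^7·0.137931^8 = 0.0002983
Total = 0.0003392

0.00034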